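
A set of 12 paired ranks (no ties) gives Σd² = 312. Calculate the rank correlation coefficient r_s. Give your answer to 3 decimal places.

-0.091

ρ = 1 − 6Σd² / [n(n²−1)] = 1 − 6×312 / (12×143)
  = 1 − 1872/1716 = 1 − 1.0909 ≈ -0.091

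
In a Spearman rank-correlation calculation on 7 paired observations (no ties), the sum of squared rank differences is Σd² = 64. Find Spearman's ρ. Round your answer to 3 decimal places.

-0.143

ρ = 1 − 6Σd² / [n(n²−1)] = 1 − 6×64 / (7×48)
  = 1 − 384/336 = 1 − 1.1429 ≈ -0.143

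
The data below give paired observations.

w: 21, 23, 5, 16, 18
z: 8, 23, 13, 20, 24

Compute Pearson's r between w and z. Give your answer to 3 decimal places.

0.275

n = 5, Σw = 83, Σz = 88, Σw² = 1575, Σz² = 1738, Σwz = 1514
nΣwz − ΣwΣz = 7570 − 7304 = 266
nΣw² − (Σw)² = 7875 − 6889 = 986; nΣz² − (Σz)² = 8690 − 7744 = 946
r = 266 / √(986 × 946) = 266 / 965.7929 ≈ 0.275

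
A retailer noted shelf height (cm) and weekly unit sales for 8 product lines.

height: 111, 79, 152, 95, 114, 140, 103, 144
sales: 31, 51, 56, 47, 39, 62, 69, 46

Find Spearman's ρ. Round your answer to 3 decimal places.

Rank height: 4, 1, 8, 2, 5, 6, 3, 7
Rank sales: 1, 5, 6, 4, 2, 7, 8, 3
d = rank(height) − rank(sales): 3, -4, 2, -2, 3, -1, -5, 4; Σd² = 84
ρ = 1 − 6Σd² / [n(n²−1)] = 1 − 6×84 / (8×63) = 1 − 504/504 ≈ 0.000

0.000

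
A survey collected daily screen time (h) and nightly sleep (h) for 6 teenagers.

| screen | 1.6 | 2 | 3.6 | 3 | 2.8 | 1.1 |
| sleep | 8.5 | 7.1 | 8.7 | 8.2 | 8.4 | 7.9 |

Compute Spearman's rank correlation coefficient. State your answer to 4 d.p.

Rank screen: 2, 3, 6, 5, 4, 1
Rank sleep: 5, 1, 6, 3, 4, 2
d = rank(screen) − rank(sleep): -3, 2, 0, 2, 0, -1; Σd² = 18
ρ = 1 − 6Σd² / [n(n²−1)] = 1 − 6×18 / (6×35) = 1 − 108/210 ≈ 0.4857

0.4857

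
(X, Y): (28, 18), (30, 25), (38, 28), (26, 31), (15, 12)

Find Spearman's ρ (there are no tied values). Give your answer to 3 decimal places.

0.400

Rank X: 3, 4, 5, 2, 1
Rank Y: 2, 3, 4, 5, 1
d = rank(X) − rank(Y): 1, 1, 1, -3, 0; Σd² = 12
ρ = 1 − 6Σd² / [n(n²−1)] = 1 − 6×12 / (5×24) = 1 − 72/120 ≈ 0.400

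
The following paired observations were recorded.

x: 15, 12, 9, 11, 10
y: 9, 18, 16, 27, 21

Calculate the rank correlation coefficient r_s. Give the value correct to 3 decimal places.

-0.300

Rank x: 5, 4, 1, 3, 2
Rank y: 1, 3, 2, 5, 4
d = rank(x) − rank(y): 4, 1, -1, -2, -2; Σd² = 26
ρ = 1 − 6Σd² / [n(n²−1)] = 1 − 6×26 / (5×24) = 1 − 156/120 ≈ -0.300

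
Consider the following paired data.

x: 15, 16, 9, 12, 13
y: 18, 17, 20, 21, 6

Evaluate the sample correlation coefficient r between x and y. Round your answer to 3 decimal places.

-0.212

n = 5, Σx = 65, Σy = 82, Σx² = 875, Σy² = 1490, Σxy = 1052
nΣxy − ΣxΣy = 5260 − 5330 = -70
nΣx² − (Σx)² = 4375 − 4225 = 150; nΣy² − (Σy)² = 7450 − 6724 = 726
r = -70 / √(150 × 726) = -70 / 330.0000 ≈ -0.212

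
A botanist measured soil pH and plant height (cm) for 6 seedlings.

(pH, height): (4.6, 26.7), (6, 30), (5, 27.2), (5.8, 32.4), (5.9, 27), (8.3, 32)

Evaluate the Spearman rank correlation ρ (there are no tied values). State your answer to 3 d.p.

Rank pH: 1, 5, 2, 3, 4, 6
Rank height: 1, 4, 3, 6, 2, 5
d = rank(pH) − rank(height): 0, 1, -1, -3, 2, 1; Σd² = 16
ρ = 1 − 6Σd² / [n(n²−1)] = 1 − 6×16 / (6×35) = 1 − 96/210 ≈ 0.543

0.543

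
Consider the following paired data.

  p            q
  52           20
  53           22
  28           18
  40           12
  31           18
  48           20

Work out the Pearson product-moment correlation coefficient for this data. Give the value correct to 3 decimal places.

0.475

n = 6, Σp = 252, Σq = 110, Σp² = 11162, Σq² = 2076, Σpq = 4708
nΣpq − ΣpΣq = 28248 − 27720 = 528
nΣp² − (Σp)² = 66972 − 63504 = 3468; nΣq² − (Σq)² = 12456 − 12100 = 356
r = 528 / √(3468 × 356) = 528 / 1111.1292 ≈ 0.475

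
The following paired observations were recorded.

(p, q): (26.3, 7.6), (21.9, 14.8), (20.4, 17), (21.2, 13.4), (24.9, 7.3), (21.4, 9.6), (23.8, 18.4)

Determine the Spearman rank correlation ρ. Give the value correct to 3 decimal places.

Rank p: 7, 4, 1, 2, 6, 3, 5
Rank q: 2, 5, 6, 4, 1, 3, 7
d = rank(p) − rank(q): 5, -1, -5, -2, 5, 0, -2; Σd² = 84
ρ = 1 − 6Σd² / [n(n²−1)] = 1 − 6×84 / (7×48) = 1 − 504/336 ≈ -0.500

-0.500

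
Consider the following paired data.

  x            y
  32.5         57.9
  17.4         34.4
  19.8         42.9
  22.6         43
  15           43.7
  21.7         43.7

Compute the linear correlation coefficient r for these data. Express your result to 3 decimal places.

0.847

n = 6, Σx = 129, Σy = 265.6, Σx² = 2957.7, Σy² = 12044.56, Σxy = 5905.32
nΣxy − ΣxΣy = 35431.92 − 34262.4 = 1169.52
nΣx² − (Σx)² = 17746.2 − 16641 = 1105.2; nΣy² − (Σy)² = 72267.36 − 70543.36 = 1724
r = 1169.52 / √(1105.2 × 1724) = 1169.52 / 1380.3495 ≈ 0.847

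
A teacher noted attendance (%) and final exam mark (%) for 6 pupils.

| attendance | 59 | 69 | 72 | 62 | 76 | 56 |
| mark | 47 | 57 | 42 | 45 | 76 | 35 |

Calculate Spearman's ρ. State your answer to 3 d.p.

0.600

Rank attendance: 2, 4, 5, 3, 6, 1
Rank mark: 4, 5, 2, 3, 6, 1
d = rank(attendance) − rank(mark): -2, -1, 3, 0, 0, 0; Σd² = 14
ρ = 1 − 6Σd² / [n(n²−1)] = 1 − 6×14 / (6×35) = 1 − 84/210 ≈ 0.600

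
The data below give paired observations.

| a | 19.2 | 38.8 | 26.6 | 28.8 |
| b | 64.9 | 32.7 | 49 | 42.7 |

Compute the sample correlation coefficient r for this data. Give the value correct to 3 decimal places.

-0.973

n = 4, Σa = 113.4, Σb = 189.3, Σa² = 3411.08, Σb² = 9505.59, Σab = 5048
nΣab − ΣaΣb = 20192 − 21466.62 = -1274.62
nΣa² − (Σa)² = 13644.32 − 12859.56 = 784.76; nΣb² − (Σb)² = 38022.36 − 35834.49 = 2187.87
r = -1274.62 / √(784.76 × 2187.87) = -1274.62 / 1310.3255 ≈ -0.973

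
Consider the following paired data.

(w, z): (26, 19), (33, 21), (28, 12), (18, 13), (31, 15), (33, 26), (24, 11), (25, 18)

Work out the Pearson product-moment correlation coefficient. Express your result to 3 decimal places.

n = 8, Σw = 218, Σz = 135, Σw² = 6124, Σz² = 2461, Σwz = 3794
nΣwz − ΣwΣz = 30352 − 29430 = 922
nΣw² − (Σw)² = 48992 − 47524 = 1468; nΣz² − (Σz)² = 19688 − 18225 = 1463
r = 922 / √(1468 × 1463) = 922 / 1465.4979 ≈ 0.629

0.629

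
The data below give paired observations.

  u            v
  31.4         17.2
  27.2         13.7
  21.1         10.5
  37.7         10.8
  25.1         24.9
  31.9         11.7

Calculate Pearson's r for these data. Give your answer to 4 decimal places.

-0.2565

n = 6, Σu = 174.4, Σv = 88.8, Σu² = 5239.92, Σv² = 1467.32, Σuv = 2539.65
nΣuv − ΣuΣv = 15237.9 − 15486.72 = -248.82
nΣu² − (Σu)² = 31439.52 − 30415.36 = 1024.16; nΣv² − (Σv)² = 8803.92 − 7885.44 = 918.48
r = -248.82 / √(1024.16 × 918.48) = -248.82 / 969.8817 ≈ -0.2565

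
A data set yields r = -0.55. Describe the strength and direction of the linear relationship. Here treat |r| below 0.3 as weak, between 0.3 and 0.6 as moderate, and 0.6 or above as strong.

r = -0.55 < 0 so the relationship is negative.
|r| = 0.55, which falls in the moderate range.

moderate negative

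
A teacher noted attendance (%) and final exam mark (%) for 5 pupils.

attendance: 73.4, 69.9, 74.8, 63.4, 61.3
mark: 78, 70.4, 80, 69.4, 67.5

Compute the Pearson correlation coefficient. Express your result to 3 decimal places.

n = 5, Σx = 342.8, Σy = 365.3, Σx² = 23645.86, Σy² = 26812.77, Σxy = 25167.87
nΣxy − ΣxΣy = 125839.35 − 125224.84 = 614.51
nΣx² − (Σx)² = 118229.3 − 117511.84 = 717.46; nΣy² − (Σy)² = 134063.85 − 133444.09 = 619.76
r = 614.51 / √(717.46 × 619.76) = 614.51 / 666.8231 ≈ 0.922

0.922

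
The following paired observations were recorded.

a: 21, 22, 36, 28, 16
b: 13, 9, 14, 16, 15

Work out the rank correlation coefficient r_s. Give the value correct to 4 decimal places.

Rank a: 2, 3, 5, 4, 1
Rank b: 2, 1, 3, 5, 4
d = rank(a) − rank(b): 0, 2, 2, -1, -3; Σd² = 18
ρ = 1 − 6Σd² / [n(n²−1)] = 1 − 6×18 / (5×24) = 1 − 108/120 ≈ 0.1000

0.1000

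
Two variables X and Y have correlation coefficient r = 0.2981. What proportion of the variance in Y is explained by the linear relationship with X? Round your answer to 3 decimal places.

0.089

r² = (0.2981)² = 0.089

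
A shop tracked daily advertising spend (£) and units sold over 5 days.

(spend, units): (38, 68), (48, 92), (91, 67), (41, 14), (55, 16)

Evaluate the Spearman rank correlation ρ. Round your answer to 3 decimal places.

-0.100

Rank spend: 1, 3, 5, 2, 4
Rank units: 4, 5, 3, 1, 2
d = rank(spend) − rank(units): -3, -2, 2, 1, 2; Σd² = 22
ρ = 1 − 6Σd² / [n(n²−1)] = 1 − 6×22 / (5×24) = 1 − 132/120 ≈ -0.100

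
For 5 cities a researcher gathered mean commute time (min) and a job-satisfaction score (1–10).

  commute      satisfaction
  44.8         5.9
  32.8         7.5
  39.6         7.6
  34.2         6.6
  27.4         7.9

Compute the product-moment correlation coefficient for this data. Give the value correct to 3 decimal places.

n = 5, Σx = 178.8, Σy = 35.5, Σx² = 6571.44, Σy² = 254.79, Σxy = 1253.46
nΣxy − ΣxΣy = 6267.3 − 6347.4 = -80.1
nΣx² − (Σx)² = 32857.2 − 31969.44 = 887.76; nΣy² − (Σy)² = 1273.95 − 1260.25 = 13.7
r = -80.1 / √(887.76 × 13.7) = -80.1 / 110.2829 ≈ -0.726

-0.726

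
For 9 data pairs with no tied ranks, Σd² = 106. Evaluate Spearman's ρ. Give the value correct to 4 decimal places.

ρ = 1 − 6Σd² / [n(n²−1)] = 1 − 6×106 / (9×80)
  = 1 − 636/720 = 1 − 0.88333 ≈ 0.1167

0.1167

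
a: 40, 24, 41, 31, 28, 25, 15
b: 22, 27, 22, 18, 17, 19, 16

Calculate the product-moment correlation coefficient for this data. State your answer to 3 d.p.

n = 7, Σa = 204, Σb = 141, Σa² = 6452, Σb² = 2927, Σab = 4179
nΣab − ΣaΣb = 29253 − 28764 = 489
nΣa² − (Σa)² = 45164 − 41616 = 3548; nΣb² − (Σb)² = 20489 − 19881 = 608
r = 489 / √(3548 × 608) = 489 / 1468.7355 ≈ 0.333

0.333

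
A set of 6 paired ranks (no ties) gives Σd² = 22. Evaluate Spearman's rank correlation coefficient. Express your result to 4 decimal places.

ρ = 1 − 6Σd² / [n(n²−1)] = 1 − 6×22 / (6×35)
  = 1 − 132/210 = 1 − 0.62857 ≈ 0.3714

0.3714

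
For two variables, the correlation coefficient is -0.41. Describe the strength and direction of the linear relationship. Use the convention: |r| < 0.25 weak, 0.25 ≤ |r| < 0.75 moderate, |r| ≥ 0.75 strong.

r = -0.41 < 0 so the relationship is negative.
|r| = 0.41, which falls in the moderate range.

moderate negative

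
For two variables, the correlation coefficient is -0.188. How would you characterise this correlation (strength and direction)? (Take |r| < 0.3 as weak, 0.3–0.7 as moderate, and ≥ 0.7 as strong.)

r = -0.188 < 0 so the relationship is negative.
|r| = 0.188, which falls in the weak range.

weak negative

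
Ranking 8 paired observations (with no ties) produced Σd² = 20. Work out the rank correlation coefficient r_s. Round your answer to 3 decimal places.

ρ = 1 − 6Σd² / [n(n²−1)] = 1 − 6×20 / (8×63)
  = 1 − 120/504 = 1 − 0.2381 ≈ 0.762

0.762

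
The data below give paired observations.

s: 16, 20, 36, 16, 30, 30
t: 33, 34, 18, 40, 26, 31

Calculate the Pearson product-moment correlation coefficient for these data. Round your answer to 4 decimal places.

n = 6, Σs = 148, Σt = 182, Σs² = 4008, Σt² = 5806, Σst = 4206
nΣst − ΣsΣt = 25236 − 26936 = -1700
nΣs² − (Σs)² = 24048 − 21904 = 2144; nΣt² − (Σt)² = 34836 − 33124 = 1712
r = -1700 / √(2144 × 1712) = -1700 / 1915.8622 ≈ -0.8873

-0.8873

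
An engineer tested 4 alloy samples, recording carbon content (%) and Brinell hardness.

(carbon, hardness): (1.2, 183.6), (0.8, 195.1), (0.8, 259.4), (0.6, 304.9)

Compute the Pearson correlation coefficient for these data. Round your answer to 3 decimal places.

-0.808

n = 4, Σx = 3.4, Σy = 943, Σx² = 3.08, Σy² = 232025.34, Σxy = 766.86
nΣxy − ΣxΣy = 3067.44 − 3206.2 = -138.76
nΣx² − (Σx)² = 12.32 − 11.56 = 0.76; nΣy² − (Σy)² = 928101.36 − 889249 = 38852.36
r = -138.76 / √(0.76 × 38852.36) = -138.76 / 171.8365 ≈ -0.808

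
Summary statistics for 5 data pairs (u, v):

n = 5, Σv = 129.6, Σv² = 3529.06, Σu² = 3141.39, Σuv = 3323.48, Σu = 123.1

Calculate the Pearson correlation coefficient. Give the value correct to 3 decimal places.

r = (nΣuv − ΣuΣv) / √[(nΣu² − (Σu)²)(nΣv² − (Σv)²)]
Numerator: 5×3323.48 − 123.1×129.6 = 663.64
Denominator: √[(15706.95 − 15153.61)(17645.3 − 16796.16)] = √[553.34 × 849.14] = 685.4656
r = 663.64 / 685.4656 ≈ 0.968

0.968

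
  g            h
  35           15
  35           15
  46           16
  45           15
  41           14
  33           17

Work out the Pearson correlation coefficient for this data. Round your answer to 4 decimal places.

n = 6, Σg = 235, Σh = 92, Σg² = 9361, Σh² = 1416, Σgh = 3596
nΣgh − ΣgΣh = 21576 − 21620 = -44
nΣg² − (Σg)² = 56166 − 55225 = 941; nΣh² − (Σh)² = 8496 − 8464 = 32
r = -44 / √(941 × 32) = -44 / 173.5281 ≈ -0.2536

-0.2536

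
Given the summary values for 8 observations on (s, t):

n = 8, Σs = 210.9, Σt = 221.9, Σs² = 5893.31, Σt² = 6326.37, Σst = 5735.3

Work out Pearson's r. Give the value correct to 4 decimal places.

r = (nΣst − ΣsΣt) / √[(nΣs² − (Σs)²)(nΣt² − (Σt)²)]
Numerator: 8×5735.3 − 210.9×221.9 = -916.31
Denominator: √[(47146.48 − 44478.81)(50610.96 − 49239.61)] = √[2667.67 × 1371.35] = 1912.6707
r = -916.31 / 1912.6707 ≈ -0.4791

-0.4791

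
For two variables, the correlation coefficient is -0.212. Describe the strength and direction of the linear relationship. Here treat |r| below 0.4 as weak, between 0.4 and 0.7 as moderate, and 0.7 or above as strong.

r = -0.212 < 0 so the relationship is negative.
|r| = 0.212, which falls in the weak range.

weak negative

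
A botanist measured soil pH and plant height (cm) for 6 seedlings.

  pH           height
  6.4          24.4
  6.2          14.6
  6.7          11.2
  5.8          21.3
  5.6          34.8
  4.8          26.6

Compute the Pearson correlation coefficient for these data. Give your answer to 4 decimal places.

n = 6, Σx = 35.5, Σy = 132.9, Σx² = 212.33, Σy² = 3306.25, Σxy = 767.82
nΣxy − ΣxΣy = 4606.92 − 4717.95 = -111.03
nΣx² − (Σx)² = 1273.98 − 1260.25 = 13.73; nΣy² − (Σy)² = 19837.5 − 17662.41 = 2175.09
r = -111.03 / √(13.73 × 2175.09) = -111.03 / 172.8120 ≈ -0.6425

-0.6425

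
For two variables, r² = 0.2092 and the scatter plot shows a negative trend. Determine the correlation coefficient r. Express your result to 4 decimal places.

-0.4574

|r| = √0.2092 = 0.4574
The association is negative, so r = −0.4574.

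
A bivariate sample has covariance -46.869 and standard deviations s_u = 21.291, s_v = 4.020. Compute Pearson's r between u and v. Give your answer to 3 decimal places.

-0.548

r = Cov(u,v) / (s_u · s_v) = -46.869 / (21.291 × 4.020)
  = -46.869 / 85.5898 ≈ -0.548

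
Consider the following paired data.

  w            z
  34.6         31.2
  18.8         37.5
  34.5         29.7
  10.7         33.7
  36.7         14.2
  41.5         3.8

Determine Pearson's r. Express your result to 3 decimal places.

n = 6, Σw = 176.8, Σz = 150.1, Σw² = 5924.48, Σz² = 4613.55, Σwz = 3848.6
nΣwz − ΣwΣz = 23091.6 − 26537.68 = -3446.08
nΣw² − (Σw)² = 35546.88 − 31258.24 = 4288.64; nΣz² − (Σz)² = 27681.3 − 22530.01 = 5151.29
r = -3446.08 / √(4288.64 × 5151.29) = -3446.08 / 4700.2158 ≈ -0.733

-0.733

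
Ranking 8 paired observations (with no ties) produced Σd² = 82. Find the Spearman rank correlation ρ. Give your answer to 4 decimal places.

0.0238

ρ = 1 − 6Σd² / [n(n²−1)] = 1 − 6×82 / (8×63)
  = 1 − 492/504 = 1 − 0.97619 ≈ 0.0238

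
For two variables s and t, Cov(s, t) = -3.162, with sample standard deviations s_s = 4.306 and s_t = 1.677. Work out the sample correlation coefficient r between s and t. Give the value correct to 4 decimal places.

r = Cov(s,t) / (s_s · s_t) = -3.162 / (4.306 × 1.677)
  = -3.162 / 7.2212 ≈ -0.4379

-0.4379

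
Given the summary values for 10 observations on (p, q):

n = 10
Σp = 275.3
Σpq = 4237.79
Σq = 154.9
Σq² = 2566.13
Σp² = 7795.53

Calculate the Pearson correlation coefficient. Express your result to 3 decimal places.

r = (nΣpq − ΣpΣq) / √[(nΣp² − (Σp)²)(nΣq² − (Σq)²)]
Numerator: 10×4237.79 − 275.3×154.9 = -266.07
Denominator: √[(77955.3 − 75790.09)(25661.3 − 23994.01)] = √[2165.21 × 1667.29] = 1900.0087
r = -266.07 / 1900.0087 ≈ -0.140

-0.140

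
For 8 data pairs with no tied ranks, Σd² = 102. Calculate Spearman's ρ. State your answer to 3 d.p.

-0.214

ρ = 1 − 6Σd² / [n(n²−1)] = 1 − 6×102 / (8×63)
  = 1 − 612/504 = 1 − 1.2143 ≈ -0.214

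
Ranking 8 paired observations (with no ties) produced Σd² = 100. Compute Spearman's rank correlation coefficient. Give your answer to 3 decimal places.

-0.190

ρ = 1 − 6Σd² / [n(n²−1)] = 1 − 6×100 / (8×63)
  = 1 − 600/504 = 1 − 1.1905 ≈ -0.190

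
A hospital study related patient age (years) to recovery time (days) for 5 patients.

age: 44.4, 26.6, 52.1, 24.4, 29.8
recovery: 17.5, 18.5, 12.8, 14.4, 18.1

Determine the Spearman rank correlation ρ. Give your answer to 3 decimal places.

-0.400

Rank age: 4, 2, 5, 1, 3
Rank recovery: 3, 5, 1, 2, 4
d = rank(age) − rank(recovery): 1, -3, 4, -1, -1; Σd² = 28
ρ = 1 − 6Σd² / [n(n²−1)] = 1 − 6×28 / (5×24) = 1 − 168/120 ≈ -0.400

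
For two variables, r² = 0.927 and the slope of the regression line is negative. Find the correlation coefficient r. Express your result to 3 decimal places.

-0.963

|r| = √0.927 = 0.963
The association is negative, so r = −0.963.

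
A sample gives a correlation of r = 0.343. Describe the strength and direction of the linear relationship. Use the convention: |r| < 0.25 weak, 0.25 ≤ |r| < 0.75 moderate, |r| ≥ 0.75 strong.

r = 0.343 > 0 so the relationship is positive.
|r| = 0.343, which falls in the moderate range.

moderate positive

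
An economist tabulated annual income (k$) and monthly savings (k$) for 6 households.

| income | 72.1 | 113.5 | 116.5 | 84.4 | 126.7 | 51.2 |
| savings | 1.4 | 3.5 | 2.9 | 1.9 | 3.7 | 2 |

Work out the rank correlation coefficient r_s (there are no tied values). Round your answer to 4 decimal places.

Rank income: 2, 4, 5, 3, 6, 1
Rank savings: 1, 5, 4, 2, 6, 3
d = rank(income) − rank(savings): 1, -1, 1, 1, 0, -2; Σd² = 8
ρ = 1 − 6Σd² / [n(n²−1)] = 1 − 6×8 / (6×35) = 1 − 48/210 ≈ 0.7714

0.7714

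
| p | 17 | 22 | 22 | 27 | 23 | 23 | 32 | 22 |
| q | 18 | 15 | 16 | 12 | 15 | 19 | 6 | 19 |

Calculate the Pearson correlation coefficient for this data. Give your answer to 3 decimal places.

-0.872

n = 8, Σp = 188, Σq = 120, Σp² = 4552, Σq² = 1932, Σpq = 2704
nΣpq − ΣpΣq = 21632 − 22560 = -928
nΣp² − (Σp)² = 36416 − 35344 = 1072; nΣq² − (Σq)² = 15456 − 14400 = 1056
r = -928 / √(1072 × 1056) = -928 / 1063.9699 ≈ -0.872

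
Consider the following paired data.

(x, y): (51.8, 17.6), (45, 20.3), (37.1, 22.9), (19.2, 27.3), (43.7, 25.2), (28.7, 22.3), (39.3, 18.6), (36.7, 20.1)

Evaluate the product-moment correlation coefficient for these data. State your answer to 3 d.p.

n = 8, Σx = 301.5, Σy = 174.3, Σx² = 12078.05, Σy² = 3873.85, Σxy = 6408.83
nΣxy − ΣxΣy = 51270.64 − 52551.45 = -1280.81
nΣx² − (Σx)² = 96624.4 − 90902.25 = 5722.15; nΣy² − (Σy)² = 30990.8 − 30380.49 = 610.31
r = -1280.81 / √(5722.15 × 610.31) = -1280.81 / 1868.7657 ≈ -0.685

-0.685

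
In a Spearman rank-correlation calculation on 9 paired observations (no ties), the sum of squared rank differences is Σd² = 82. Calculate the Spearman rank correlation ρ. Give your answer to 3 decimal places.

ρ = 1 − 6Σd² / [n(n²−1)] = 1 − 6×82 / (9×80)
  = 1 − 492/720 = 1 − 0.6833 ≈ 0.317

0.317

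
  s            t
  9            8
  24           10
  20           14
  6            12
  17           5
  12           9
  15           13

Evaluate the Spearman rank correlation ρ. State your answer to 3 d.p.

0.179

Rank s: 2, 7, 6, 1, 5, 3, 4
Rank t: 2, 4, 7, 5, 1, 3, 6
d = rank(s) − rank(t): 0, 3, -1, -4, 4, 0, -2; Σd² = 46
ρ = 1 − 6Σd² / [n(n²−1)] = 1 − 6×46 / (7×48) = 1 − 276/336 ≈ 0.179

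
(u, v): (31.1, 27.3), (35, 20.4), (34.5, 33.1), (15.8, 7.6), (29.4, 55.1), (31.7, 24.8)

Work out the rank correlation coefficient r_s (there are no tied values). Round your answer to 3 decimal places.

0.029

Rank u: 3, 6, 5, 1, 2, 4
Rank v: 4, 2, 5, 1, 6, 3
d = rank(u) − rank(v): -1, 4, 0, 0, -4, 1; Σd² = 34
ρ = 1 − 6Σd² / [n(n²−1)] = 1 − 6×34 / (6×35) = 1 − 204/210 ≈ 0.029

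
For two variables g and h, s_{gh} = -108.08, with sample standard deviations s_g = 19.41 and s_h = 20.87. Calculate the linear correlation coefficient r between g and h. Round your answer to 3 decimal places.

-0.267

r = Cov(g,h) / (s_g · s_h) = -108.08 / (19.41 × 20.87)
  = -108.08 / 405.0867 ≈ -0.267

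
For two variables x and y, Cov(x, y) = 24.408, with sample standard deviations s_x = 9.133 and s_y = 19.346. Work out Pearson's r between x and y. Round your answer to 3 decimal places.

0.138

r = Cov(x,y) / (s_x · s_y) = 24.408 / (9.133 × 19.346)
  = 24.408 / 176.6870 ≈ 0.138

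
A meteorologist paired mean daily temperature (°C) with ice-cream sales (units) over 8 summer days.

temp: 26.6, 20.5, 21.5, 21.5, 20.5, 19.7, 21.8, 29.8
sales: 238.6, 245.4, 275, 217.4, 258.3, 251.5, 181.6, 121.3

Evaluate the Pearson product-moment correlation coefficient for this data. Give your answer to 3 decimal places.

-0.717

n = 8, Σx = 181.9, Σy = 1789.1, Σx² = 4223.93, Σy² = 417702.27, Σxy = 39787.38
nΣxy − ΣxΣy = 318299.04 − 325437.29 = -7138.25
nΣx² − (Σx)² = 33791.44 − 33087.61 = 703.83; nΣy² − (Σy)² = 3341618.16 − 3200878.81 = 140739.35
r = -7138.25 / √(703.83 × 140739.35) = -7138.25 / 9952.7171 ≈ -0.717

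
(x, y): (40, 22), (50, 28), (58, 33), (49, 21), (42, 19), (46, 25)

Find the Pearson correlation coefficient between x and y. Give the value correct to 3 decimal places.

0.848

n = 6, Σx = 285, Σy = 148, Σx² = 13745, Σy² = 3784, Σxy = 7171
nΣxy − ΣxΣy = 43026 − 42180 = 846
nΣx² − (Σx)² = 82470 − 81225 = 1245; nΣy² − (Σy)² = 22704 − 21904 = 800
r = 846 / √(1245 × 800) = 846 / 997.9980 ≈ 0.848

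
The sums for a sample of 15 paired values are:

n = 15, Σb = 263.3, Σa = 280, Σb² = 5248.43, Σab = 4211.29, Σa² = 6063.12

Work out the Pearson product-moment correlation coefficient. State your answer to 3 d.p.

-0.972

r = (nΣab − ΣaΣb) / √[(nΣa² − (Σa)²)(nΣb² − (Σb)²)]
Numerator: 15×4211.29 − 280×263.3 = -10554.65
Denominator: √[(90946.8 − 78400)(78726.45 − 69326.89)] = √[12546.8 × 9399.56] = 10859.7606
r = -10554.65 / 10859.7606 ≈ -0.972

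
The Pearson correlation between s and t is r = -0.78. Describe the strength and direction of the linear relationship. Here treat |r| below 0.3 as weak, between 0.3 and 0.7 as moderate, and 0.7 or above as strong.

r = -0.78 < 0 so the relationship is negative.
|r| = 0.78, which falls in the strong range.

strong negative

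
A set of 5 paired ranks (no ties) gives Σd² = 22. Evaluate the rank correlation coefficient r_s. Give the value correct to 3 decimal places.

ρ = 1 − 6Σd² / [n(n²−1)] = 1 − 6×22 / (5×24)
  = 1 − 132/120 = 1 − 1.1000 ≈ -0.100

-0.100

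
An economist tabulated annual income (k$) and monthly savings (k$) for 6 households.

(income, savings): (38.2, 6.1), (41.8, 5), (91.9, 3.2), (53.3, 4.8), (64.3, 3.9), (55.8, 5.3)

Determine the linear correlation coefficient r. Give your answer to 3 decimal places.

n = 6, Σx = 345.3, Σy = 28.3, Σx² = 21741.11, Σy² = 138.79, Σxy = 1538.45
nΣxy − ΣxΣy = 9230.7 − 9771.99 = -541.29
nΣx² − (Σx)² = 130446.66 − 119232.09 = 11214.57; nΣy² − (Σy)² = 832.74 − 800.89 = 31.85
r = -541.29 / √(11214.57 × 31.85) = -541.29 / 597.6488 ≈ -0.906

-0.906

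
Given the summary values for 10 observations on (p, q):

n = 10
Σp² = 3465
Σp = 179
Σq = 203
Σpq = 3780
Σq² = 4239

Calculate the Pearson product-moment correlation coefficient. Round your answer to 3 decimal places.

r = (nΣpq − ΣpΣq) / √[(nΣp² − (Σp)²)(nΣq² − (Σq)²)]
Numerator: 10×3780 − 179×203 = 1463
Denominator: √[(34650 − 32041)(42390 − 41209)] = √[2609 × 1181] = 1755.3430
r = 1463 / 1755.3430 ≈ 0.833

0.833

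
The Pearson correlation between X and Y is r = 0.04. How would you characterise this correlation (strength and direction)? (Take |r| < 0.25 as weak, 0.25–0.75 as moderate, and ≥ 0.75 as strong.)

r = 0.04 > 0 so the relationship is positive.
|r| = 0.04, which falls in the weak range.

weak positive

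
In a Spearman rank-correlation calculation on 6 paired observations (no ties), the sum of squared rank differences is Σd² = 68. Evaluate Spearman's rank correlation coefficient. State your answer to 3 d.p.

ρ = 1 − 6Σd² / [n(n²−1)] = 1 − 6×68 / (6×35)
  = 1 − 408/210 = 1 − 1.9429 ≈ -0.943

-0.943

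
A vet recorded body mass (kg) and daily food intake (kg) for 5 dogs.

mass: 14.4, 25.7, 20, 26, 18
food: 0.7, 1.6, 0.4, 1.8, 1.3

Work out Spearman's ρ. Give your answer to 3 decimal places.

0.700

Rank mass: 1, 4, 3, 5, 2
Rank food: 2, 4, 1, 5, 3
d = rank(mass) − rank(food): -1, 0, 2, 0, -1; Σd² = 6
ρ = 1 − 6Σd² / [n(n²−1)] = 1 − 6×6 / (5×24) = 1 − 36/120 ≈ 0.700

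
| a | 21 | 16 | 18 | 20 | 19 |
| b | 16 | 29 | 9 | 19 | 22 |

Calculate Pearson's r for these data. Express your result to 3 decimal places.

n = 5, Σa = 94, Σb = 95, Σa² = 1782, Σb² = 2023, Σab = 1760
nΣab − ΣaΣb = 8800 − 8930 = -130
nΣa² − (Σa)² = 8910 − 8836 = 74; nΣb² − (Σb)² = 10115 − 9025 = 1090
r = -130 / √(74 × 1090) = -130 / 284.0070 ≈ -0.458

-0.458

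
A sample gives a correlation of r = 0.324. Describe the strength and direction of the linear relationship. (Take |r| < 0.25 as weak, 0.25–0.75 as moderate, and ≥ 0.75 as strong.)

moderate positive

r = 0.324 > 0 so the relationship is positive.
|r| = 0.324, which falls in the moderate range.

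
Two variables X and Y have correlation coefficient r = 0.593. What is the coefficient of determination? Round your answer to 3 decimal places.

r² = (0.593)² = 0.352

0.352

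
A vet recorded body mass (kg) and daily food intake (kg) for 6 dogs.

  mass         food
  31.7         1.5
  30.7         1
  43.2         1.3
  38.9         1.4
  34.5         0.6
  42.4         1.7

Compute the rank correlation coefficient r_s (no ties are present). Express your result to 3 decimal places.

Rank mass: 2, 1, 6, 4, 3, 5
Rank food: 5, 2, 3, 4, 1, 6
d = rank(mass) − rank(food): -3, -1, 3, 0, 2, -1; Σd² = 24
ρ = 1 − 6Σd² / [n(n²−1)] = 1 − 6×24 / (6×35) = 1 − 144/210 ≈ 0.314

0.314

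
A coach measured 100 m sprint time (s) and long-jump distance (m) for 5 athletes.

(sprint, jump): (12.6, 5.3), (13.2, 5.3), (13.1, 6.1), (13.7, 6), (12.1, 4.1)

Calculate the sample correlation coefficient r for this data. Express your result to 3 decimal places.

n = 5, Σx = 64.7, Σy = 26.8, Σx² = 838.71, Σy² = 146.2, Σxy = 348.46
nΣxy − ΣxΣy = 1742.3 − 1733.96 = 8.34
nΣx² − (Σx)² = 4193.55 − 4186.09 = 7.46; nΣy² − (Σy)² = 731 − 718.24 = 12.76
r = 8.34 / √(7.46 × 12.76) = 8.34 / 9.7565 ≈ 0.855

0.855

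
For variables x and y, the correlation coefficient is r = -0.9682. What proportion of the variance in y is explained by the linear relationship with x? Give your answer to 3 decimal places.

0.937

r² = (-0.9682)² = 0.937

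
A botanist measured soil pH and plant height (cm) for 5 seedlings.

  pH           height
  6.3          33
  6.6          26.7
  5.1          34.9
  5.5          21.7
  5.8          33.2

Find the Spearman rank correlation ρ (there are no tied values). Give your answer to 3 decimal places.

-0.400

Rank pH: 4, 5, 1, 2, 3
Rank height: 3, 2, 5, 1, 4
d = rank(pH) − rank(height): 1, 3, -4, 1, -1; Σd² = 28
ρ = 1 − 6Σd² / [n(n²−1)] = 1 − 6×28 / (5×24) = 1 − 168/120 ≈ -0.400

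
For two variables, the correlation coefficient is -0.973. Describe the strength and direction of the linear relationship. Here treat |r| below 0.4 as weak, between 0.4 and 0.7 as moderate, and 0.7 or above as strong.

r = -0.973 < 0 so the relationship is negative.
|r| = 0.973, which falls in the strong range.

strong negative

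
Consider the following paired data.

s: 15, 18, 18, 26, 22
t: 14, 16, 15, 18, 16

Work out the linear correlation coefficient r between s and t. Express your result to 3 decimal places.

n = 5, Σs = 99, Σt = 79, Σs² = 2033, Σt² = 1257, Σst = 1588
nΣst − ΣsΣt = 7940 − 7821 = 119
nΣs² − (Σs)² = 10165 − 9801 = 364; nΣt² − (Σt)² = 6285 − 6241 = 44
r = 119 / √(364 × 44) = 119 / 126.5543 ≈ 0.940

0.940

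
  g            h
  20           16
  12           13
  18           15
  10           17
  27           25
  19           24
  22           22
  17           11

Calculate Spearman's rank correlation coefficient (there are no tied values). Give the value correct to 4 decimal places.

Rank g: 6, 2, 4, 1, 8, 5, 7, 3
Rank h: 4, 2, 3, 5, 8, 7, 6, 1
d = rank(g) − rank(h): 2, 0, 1, -4, 0, -2, 1, 2; Σd² = 30
ρ = 1 − 6Σd² / [n(n²−1)] = 1 − 6×30 / (8×63) = 1 − 180/504 ≈ 0.6429

0.6429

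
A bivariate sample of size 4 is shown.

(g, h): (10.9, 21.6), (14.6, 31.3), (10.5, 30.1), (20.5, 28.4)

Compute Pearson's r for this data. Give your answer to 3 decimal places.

n = 4, Σg = 56.5, Σh = 111.4, Σg² = 862.47, Σh² = 3158.82, Σgh = 1590.67
nΣgh − ΣgΣh = 6362.68 − 6294.1 = 68.58
nΣg² − (Σg)² = 3449.88 − 3192.25 = 257.63; nΣh² − (Σh)² = 12635.28 − 12409.96 = 225.32
r = 68.58 / √(257.63 × 225.32) = 68.58 / 240.9340 ≈ 0.285

0.285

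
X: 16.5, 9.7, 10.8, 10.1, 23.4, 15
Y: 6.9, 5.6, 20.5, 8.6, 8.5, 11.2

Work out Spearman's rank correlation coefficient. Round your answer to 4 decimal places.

0.0857

Rank X: 5, 1, 3, 2, 6, 4
Rank Y: 2, 1, 6, 4, 3, 5
d = rank(X) − rank(Y): 3, 0, -3, -2, 3, -1; Σd² = 32
ρ = 1 − 6Σd² / [n(n²−1)] = 1 − 6×32 / (6×35) = 1 − 192/210 ≈ 0.0857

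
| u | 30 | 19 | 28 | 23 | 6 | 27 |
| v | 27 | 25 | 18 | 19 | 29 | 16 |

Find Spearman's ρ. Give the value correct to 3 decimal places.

-0.371

Rank u: 6, 2, 5, 3, 1, 4
Rank v: 5, 4, 2, 3, 6, 1
d = rank(u) − rank(v): 1, -2, 3, 0, -5, 3; Σd² = 48
ρ = 1 − 6Σd² / [n(n²−1)] = 1 − 6×48 / (6×35) = 1 − 288/210 ≈ -0.371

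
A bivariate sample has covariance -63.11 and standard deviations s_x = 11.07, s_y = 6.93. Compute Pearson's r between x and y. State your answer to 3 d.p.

-0.823

r = Cov(x,y) / (s_x · s_y) = -63.11 / (11.07 × 6.93)
  = -63.11 / 76.7151 ≈ -0.823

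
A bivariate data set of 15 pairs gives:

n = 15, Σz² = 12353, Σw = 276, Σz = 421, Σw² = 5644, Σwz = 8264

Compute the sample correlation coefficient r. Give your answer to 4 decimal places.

r = (nΣwz − ΣwΣz) / √[(nΣw² − (Σw)²)(nΣz² − (Σz)²)]
Numerator: 15×8264 − 276×421 = 7764
Denominator: √[(84660 − 76176)(185295 − 177241)] = √[8484 × 8054] = 8266.2044
r = 7764 / 8266.2044 ≈ 0.9392

0.9392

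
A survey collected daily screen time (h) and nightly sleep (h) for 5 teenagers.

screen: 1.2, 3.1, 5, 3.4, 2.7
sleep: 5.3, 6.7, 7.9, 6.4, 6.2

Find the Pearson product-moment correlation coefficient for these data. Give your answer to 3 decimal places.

0.978

n = 5, Σx = 15.4, Σy = 32.5, Σx² = 54.9, Σy² = 214.79, Σxy = 105.13
nΣxy − ΣxΣy = 525.65 − 500.5 = 25.15
nΣx² − (Σx)² = 274.5 − 237.16 = 37.34; nΣy² − (Σy)² = 1073.95 − 1056.25 = 17.7
r = 25.15 / √(37.34 × 17.7) = 25.15 / 25.7083 ≈ 0.978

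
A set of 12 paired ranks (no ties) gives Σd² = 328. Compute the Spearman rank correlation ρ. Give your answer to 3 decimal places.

-0.147

ρ = 1 − 6Σd² / [n(n²−1)] = 1 − 6×328 / (12×143)
  = 1 − 1968/1716 = 1 − 1.1469 ≈ -0.147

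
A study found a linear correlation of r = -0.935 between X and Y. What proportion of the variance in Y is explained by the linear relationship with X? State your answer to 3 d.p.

0.874

r² = (-0.935)² = 0.874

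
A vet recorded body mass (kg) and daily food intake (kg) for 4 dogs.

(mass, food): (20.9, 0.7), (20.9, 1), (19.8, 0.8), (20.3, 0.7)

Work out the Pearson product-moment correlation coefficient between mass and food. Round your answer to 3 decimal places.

n = 4, Σx = 81.9, Σy = 3.2, Σx² = 1677.75, Σy² = 2.62, Σxy = 65.58
nΣxy − ΣxΣy = 262.32 − 262.08 = 0.24
nΣx² − (Σx)² = 6711 − 6707.61 = 3.39; nΣy² − (Σy)² = 10.48 − 10.24 = 0.24
r = 0.24 / √(3.39 × 0.24) = 0.24 / 0.9020 ≈ 0.266

0.266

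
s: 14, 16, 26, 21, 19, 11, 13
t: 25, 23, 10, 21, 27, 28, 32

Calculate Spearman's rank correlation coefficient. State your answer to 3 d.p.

-0.857

Rank s: 3, 4, 7, 6, 5, 1, 2
Rank t: 4, 3, 1, 2, 5, 6, 7
d = rank(s) − rank(t): -1, 1, 6, 4, 0, -5, -5; Σd² = 104
ρ = 1 − 6Σd² / [n(n²−1)] = 1 − 6×104 / (7×48) = 1 − 624/336 ≈ -0.857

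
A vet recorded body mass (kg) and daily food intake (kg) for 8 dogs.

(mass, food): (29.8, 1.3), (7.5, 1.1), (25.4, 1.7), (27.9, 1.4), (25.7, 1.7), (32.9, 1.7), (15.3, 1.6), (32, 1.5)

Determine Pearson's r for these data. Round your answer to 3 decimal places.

0.485

n = 8, Σx = 196.5, Σy = 12, Σx² = 5368.85, Σy² = 18.34, Σxy = 301.33
nΣxy − ΣxΣy = 2410.64 − 2358 = 52.64
nΣx² − (Σx)² = 42950.8 − 38612.25 = 4338.55; nΣy² − (Σy)² = 146.72 − 144 = 2.72
r = 52.64 / √(4338.55 × 2.72) = 52.64 / 108.6317 ≈ 0.485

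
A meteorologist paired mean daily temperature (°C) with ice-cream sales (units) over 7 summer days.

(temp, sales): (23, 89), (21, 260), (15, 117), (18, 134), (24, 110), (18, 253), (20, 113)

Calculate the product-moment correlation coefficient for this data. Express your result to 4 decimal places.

-0.1774

n = 7, Σx = 139, Σy = 1076, Σx² = 2819, Σy² = 196044, Σxy = 21128
nΣxy − ΣxΣy = 147896 − 149564 = -1668
nΣx² − (Σx)² = 19733 − 19321 = 412; nΣy² − (Σy)² = 1372308 − 1157776 = 214532
r = -1668 / √(412 × 214532) = -1668 / 9401.4458 ≈ -0.1774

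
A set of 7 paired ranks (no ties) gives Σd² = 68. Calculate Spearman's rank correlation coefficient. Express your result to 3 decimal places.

ρ = 1 − 6Σd² / [n(n²−1)] = 1 − 6×68 / (7×48)
  = 1 − 408/336 = 1 − 1.2143 ≈ -0.214

-0.214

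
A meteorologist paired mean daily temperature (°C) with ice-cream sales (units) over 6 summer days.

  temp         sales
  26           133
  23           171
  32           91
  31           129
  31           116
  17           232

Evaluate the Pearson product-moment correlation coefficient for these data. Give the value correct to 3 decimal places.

-0.963

n = 6, Σx = 160, Σy = 872, Σx² = 4440, Σy² = 139132, Σxy = 21842
nΣxy − ΣxΣy = 131052 − 139520 = -8468
nΣx² − (Σx)² = 26640 − 25600 = 1040; nΣy² − (Σy)² = 834792 − 760384 = 74408
r = -8468 / √(1040 × 74408) = -8468 / 8796.8358 ≈ -0.963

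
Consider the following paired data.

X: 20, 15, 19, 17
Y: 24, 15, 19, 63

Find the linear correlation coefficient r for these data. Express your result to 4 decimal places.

-0.0730

n = 4, ΣX = 71, ΣY = 121, ΣX² = 1275, ΣY² = 5131, ΣXY = 2137
nΣXY − ΣXΣY = 8548 − 8591 = -43
nΣX² − (ΣX)² = 5100 − 5041 = 59; nΣY² − (ΣY)² = 20524 − 14641 = 5883
r = -43 / √(59 × 5883) = -43 / 589.1494 ≈ -0.0730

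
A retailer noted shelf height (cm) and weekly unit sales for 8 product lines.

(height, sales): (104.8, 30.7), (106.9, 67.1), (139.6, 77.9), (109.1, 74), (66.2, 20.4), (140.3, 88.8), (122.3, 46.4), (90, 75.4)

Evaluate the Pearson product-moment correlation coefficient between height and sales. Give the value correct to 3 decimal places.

n = 8, Σx = 879.2, Σy = 480.7, Σx² = 100925.44, Σy² = 33129.03, Σxy = 55608.43
nΣxy − ΣxΣy = 444867.44 − 422631.44 = 22236
nΣx² − (Σx)² = 807403.52 − 772992.64 = 34410.88; nΣy² − (Σy)² = 265032.24 − 231072.49 = 33959.75
r = 22236 / √(34410.88 × 33959.75) = 22236 / 34184.5708 ≈ 0.650

0.650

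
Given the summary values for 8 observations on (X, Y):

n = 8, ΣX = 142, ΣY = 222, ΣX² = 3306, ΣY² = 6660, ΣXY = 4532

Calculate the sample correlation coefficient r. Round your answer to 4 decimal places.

r = (nΣXY − ΣXΣY) / √[(nΣX² − (ΣX)²)(nΣY² − (ΣY)²)]
Numerator: 8×4532 − 142×222 = 4732
Denominator: √[(26448 − 20164)(53280 − 49284)] = √[6284 × 3996] = 5011.0741
r = 4732 / 5011.0741 ≈ 0.9443

0.9443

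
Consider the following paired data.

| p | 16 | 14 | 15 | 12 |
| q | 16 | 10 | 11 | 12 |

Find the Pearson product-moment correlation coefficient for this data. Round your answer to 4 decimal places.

n = 4, Σp = 57, Σq = 49, Σp² = 821, Σq² = 621, Σpq = 705
nΣpq − ΣpΣq = 2820 − 2793 = 27
nΣp² − (Σp)² = 3284 − 3249 = 35; nΣq² − (Σq)² = 2484 − 2401 = 83
r = 27 / √(35 × 83) = 27 / 53.8981 ≈ 0.5009

0.5009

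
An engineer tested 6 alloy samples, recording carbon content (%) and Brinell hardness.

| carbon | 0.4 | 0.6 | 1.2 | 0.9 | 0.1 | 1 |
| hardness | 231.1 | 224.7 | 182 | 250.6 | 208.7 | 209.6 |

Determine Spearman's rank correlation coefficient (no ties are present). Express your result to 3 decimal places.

Rank carbon: 2, 3, 6, 4, 1, 5
Rank hardness: 5, 4, 1, 6, 2, 3
d = rank(carbon) − rank(hardness): -3, -1, 5, -2, -1, 2; Σd² = 44
ρ = 1 − 6Σd² / [n(n²−1)] = 1 − 6×44 / (6×35) = 1 − 264/210 ≈ -0.257

-0.257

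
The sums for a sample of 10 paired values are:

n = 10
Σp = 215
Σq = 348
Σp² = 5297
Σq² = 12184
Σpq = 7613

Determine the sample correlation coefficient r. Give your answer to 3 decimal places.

0.588

r = (nΣpq − ΣpΣq) / √[(nΣp² − (Σp)²)(nΣq² − (Σq)²)]
Numerator: 10×7613 − 215×348 = 1310
Denominator: √[(52970 − 46225)(121840 − 121104)] = √[6745 × 736] = 2228.0754
r = 1310 / 2228.0754 ≈ 0.588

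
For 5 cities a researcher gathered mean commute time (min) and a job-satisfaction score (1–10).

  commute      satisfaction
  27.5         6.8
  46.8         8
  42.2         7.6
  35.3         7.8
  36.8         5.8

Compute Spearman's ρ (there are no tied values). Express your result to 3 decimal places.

Rank commute: 1, 5, 4, 2, 3
Rank satisfaction: 2, 5, 3, 4, 1
d = rank(commute) − rank(satisfaction): -1, 0, 1, -2, 2; Σd² = 10
ρ = 1 − 6Σd² / [n(n²−1)] = 1 − 6×10 / (5×24) = 1 − 60/120 ≈ 0.500

0.500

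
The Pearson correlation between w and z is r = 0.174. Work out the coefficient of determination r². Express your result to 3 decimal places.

0.030

r² = (0.174)² = 0.030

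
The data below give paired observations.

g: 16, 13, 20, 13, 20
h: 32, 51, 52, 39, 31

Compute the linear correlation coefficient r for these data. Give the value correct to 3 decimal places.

-0.142

n = 5, Σg = 82, Σh = 205, Σg² = 1394, Σh² = 8811, Σgh = 3342
nΣgh − ΣgΣh = 16710 − 16810 = -100
nΣg² − (Σg)² = 6970 − 6724 = 246; nΣh² − (Σh)² = 44055 − 42025 = 2030
r = -100 / √(246 × 2030) = -100 / 706.6682 ≈ -0.142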